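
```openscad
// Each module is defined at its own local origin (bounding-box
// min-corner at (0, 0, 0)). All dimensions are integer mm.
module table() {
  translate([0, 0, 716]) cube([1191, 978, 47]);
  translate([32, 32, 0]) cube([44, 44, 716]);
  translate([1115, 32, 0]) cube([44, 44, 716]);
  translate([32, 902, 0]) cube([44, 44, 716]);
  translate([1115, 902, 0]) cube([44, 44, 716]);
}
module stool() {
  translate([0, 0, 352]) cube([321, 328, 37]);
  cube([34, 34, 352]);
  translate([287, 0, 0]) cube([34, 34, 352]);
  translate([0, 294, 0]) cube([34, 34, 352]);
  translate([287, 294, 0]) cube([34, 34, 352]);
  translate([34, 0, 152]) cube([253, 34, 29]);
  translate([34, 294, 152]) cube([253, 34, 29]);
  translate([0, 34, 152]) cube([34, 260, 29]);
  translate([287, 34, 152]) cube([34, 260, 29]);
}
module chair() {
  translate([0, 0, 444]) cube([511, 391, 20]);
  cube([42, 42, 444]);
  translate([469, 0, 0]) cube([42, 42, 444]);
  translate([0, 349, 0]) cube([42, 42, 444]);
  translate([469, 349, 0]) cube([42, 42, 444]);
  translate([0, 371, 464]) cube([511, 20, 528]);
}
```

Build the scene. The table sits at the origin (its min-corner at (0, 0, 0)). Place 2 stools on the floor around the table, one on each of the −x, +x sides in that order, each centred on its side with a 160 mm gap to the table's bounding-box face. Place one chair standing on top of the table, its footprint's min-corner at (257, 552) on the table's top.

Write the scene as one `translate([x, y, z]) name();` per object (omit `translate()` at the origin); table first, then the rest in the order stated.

table();
translate([-481, 325, 0]) stool();
translate([1351, 325, 0]) stool();
translate([257, 552, 763]) chair();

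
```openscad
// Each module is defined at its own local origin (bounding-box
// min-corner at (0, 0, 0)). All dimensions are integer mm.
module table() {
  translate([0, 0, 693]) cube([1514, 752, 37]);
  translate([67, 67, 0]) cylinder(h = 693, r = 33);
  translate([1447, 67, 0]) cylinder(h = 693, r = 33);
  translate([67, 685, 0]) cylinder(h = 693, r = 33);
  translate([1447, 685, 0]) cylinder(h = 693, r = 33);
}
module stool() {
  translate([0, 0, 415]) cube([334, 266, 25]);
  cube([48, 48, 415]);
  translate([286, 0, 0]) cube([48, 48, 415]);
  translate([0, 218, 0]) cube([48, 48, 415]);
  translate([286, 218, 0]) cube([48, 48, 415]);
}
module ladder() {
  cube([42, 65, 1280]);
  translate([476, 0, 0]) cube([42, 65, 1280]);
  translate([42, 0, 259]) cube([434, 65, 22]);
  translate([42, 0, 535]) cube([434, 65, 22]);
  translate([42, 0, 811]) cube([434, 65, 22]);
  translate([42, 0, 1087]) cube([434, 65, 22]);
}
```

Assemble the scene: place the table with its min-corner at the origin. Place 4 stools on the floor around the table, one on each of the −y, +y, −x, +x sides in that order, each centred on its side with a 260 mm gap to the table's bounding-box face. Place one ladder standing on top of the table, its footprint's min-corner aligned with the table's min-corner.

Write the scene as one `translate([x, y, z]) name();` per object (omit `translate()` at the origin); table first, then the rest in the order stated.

table();
translate([590, -526, 0]) stool();
translate([590, 1012, 0]) stool();
translate([-594, 243, 0]) stool();
translate([1774, 243, 0]) stool();
translate([0, 0, 730]) ladder();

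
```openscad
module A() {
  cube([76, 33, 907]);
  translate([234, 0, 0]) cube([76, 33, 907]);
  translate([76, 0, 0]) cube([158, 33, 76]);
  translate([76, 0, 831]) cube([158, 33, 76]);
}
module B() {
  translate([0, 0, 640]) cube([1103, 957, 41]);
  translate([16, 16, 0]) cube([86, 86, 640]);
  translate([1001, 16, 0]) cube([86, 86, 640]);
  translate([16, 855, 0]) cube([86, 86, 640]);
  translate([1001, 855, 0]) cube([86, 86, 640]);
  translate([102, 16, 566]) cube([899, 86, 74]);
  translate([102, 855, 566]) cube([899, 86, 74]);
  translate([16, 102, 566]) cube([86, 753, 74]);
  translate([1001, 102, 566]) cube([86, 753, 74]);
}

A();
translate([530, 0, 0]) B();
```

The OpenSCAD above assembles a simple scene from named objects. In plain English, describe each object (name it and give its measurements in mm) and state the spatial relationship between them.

A is a rectangular picture frame lying in the x–z plane (depth along y). The opening is 158 mm wide (x) by 755 mm tall (z), surrounded by a border 76 mm wide on all four sides. The frame is 33 mm deep and is made of two full-height vertical stiles with two horizontal rails fitted between them.

B is a rectangular dining table. The top is 1103×957×41 mm with its upper surface at z = 681 mm. It stands on four 86×86 mm square legs, each inset 16 mm from the nearest pair of top edges, running from the floor to the underside of the top. Four apron rails, 86 mm thick and 74 mm tall, run between adjacent legs with their top edges flush with the underside of the top and their outer faces flush with the legs' outer faces.

The table is on the floor beside the picture frame on its +x side.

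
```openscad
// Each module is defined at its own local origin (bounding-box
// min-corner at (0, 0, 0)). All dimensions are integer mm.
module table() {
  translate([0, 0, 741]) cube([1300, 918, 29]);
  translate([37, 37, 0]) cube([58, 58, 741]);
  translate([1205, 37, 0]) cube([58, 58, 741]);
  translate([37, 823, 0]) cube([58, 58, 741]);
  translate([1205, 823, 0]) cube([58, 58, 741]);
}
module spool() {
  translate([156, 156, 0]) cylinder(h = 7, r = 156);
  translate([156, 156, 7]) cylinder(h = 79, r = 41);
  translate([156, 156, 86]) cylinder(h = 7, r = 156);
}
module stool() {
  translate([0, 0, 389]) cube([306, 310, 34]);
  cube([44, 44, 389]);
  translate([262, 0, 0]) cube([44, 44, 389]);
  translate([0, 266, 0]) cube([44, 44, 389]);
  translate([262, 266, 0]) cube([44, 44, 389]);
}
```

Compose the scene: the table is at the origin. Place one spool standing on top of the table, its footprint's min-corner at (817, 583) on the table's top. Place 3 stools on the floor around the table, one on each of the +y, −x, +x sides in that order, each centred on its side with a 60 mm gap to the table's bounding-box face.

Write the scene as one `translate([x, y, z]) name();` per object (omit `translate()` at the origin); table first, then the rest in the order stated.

table();
translate([817, 583, 770]) spool();
translate([497, 978, 0]) stool();
translate([-366, 304, 0]) stool();
translate([1360, 304, 0]) stool();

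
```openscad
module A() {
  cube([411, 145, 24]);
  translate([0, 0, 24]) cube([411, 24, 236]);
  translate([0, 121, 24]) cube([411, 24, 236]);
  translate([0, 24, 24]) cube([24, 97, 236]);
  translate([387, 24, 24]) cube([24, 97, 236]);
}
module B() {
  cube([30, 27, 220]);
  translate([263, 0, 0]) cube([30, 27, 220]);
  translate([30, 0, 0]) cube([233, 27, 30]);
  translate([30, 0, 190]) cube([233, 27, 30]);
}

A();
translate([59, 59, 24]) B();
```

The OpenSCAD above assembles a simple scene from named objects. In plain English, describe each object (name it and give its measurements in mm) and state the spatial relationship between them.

A is an open-topped rectangular box: outside dimensions 411×145×260 mm, with a uniform wall and base thickness of 24 mm. The base is a full 411×145 slab on the floor; four walls sit on top of the base. The front and back walls (the −y and +y sides) span the full width; the two side walls fit between them.

B is a picture frame with a 233×160 mm rectangular opening (x by z) and a uniform 30 mm border on every side. Frame depth is 27 mm along y. It is built from two vertical stiles running the full outside height and two horizontal rails spanning the gap between the stiles.

The picture frame sits inside the open box, centred.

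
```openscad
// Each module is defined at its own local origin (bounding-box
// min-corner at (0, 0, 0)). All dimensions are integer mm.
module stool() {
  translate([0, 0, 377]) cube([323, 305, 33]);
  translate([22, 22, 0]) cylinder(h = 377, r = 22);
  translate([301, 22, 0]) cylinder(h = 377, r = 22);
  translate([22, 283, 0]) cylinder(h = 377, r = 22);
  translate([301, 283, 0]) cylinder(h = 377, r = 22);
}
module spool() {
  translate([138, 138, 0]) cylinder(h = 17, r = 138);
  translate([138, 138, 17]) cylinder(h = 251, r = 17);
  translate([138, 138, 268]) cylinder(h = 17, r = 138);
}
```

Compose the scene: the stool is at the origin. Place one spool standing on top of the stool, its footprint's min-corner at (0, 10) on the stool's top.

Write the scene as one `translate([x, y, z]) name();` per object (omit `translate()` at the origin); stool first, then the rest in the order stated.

stool();
translate([0, 10, 410]) spool();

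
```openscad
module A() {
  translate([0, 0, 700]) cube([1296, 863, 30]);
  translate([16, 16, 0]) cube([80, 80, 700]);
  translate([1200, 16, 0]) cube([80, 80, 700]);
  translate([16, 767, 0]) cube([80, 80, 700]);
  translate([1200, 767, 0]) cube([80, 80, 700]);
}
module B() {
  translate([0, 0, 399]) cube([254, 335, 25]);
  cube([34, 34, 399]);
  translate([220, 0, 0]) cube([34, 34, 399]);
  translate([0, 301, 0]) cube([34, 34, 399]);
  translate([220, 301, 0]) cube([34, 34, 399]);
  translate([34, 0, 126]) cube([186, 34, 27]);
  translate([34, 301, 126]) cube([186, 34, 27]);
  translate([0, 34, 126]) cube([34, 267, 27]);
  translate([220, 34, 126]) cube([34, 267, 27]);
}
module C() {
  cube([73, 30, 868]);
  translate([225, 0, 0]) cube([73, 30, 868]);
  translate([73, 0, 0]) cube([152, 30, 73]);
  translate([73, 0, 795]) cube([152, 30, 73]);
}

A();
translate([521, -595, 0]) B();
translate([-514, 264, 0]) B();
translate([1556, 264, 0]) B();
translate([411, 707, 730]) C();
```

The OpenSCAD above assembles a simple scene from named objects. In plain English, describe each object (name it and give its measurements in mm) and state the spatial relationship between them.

A is a table: top 1296 mm (x) × 863 mm (y), 30 mm thick, upper face at z = 730 mm, on four 80×80 mm square legs, each inset 16 mm from the nearest pair of top edges, running from z = 0 to the bottom of the top.

B is a simple wooden stool: a rectangular seat 254 mm (x) by 335 mm (y), 25 mm thick, top face at z = 424 mm, on four square legs, each 34×34 mm in cross-section. The legs rest on z = 0, each flush with a corner of the seat. Four stretchers, 34 mm wide and 27 mm tall, connect adjacent legs with their undersides at z = 126 mm, each running between the inner faces of the legs it joins and aligned with the legs' outer faces on the other axis.

C is a rectangular picture frame lying in the x–z plane (depth along y). The opening is 152 mm wide (x) by 722 mm tall (z), surrounded by a border 73 mm wide on all four sides. The frame is 30 mm deep and is made of two full-height vertical stiles with two horizontal rails fitted between them.

Three stools sit around the table at the −y, −x, +x sides. The picture frame is on top of the table.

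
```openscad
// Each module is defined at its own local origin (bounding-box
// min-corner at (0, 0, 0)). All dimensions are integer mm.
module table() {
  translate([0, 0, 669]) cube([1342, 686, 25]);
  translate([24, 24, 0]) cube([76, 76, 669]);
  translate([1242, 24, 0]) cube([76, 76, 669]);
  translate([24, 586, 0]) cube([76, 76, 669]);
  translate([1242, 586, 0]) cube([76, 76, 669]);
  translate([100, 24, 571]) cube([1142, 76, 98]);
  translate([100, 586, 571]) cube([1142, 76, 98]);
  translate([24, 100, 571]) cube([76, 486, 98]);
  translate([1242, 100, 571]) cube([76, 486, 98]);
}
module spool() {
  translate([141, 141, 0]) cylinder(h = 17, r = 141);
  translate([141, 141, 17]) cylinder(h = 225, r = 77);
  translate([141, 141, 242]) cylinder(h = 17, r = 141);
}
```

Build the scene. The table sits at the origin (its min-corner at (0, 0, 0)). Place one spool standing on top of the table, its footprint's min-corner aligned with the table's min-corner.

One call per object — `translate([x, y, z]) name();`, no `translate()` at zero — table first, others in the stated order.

table();
translate([0, 0, 694]) spool();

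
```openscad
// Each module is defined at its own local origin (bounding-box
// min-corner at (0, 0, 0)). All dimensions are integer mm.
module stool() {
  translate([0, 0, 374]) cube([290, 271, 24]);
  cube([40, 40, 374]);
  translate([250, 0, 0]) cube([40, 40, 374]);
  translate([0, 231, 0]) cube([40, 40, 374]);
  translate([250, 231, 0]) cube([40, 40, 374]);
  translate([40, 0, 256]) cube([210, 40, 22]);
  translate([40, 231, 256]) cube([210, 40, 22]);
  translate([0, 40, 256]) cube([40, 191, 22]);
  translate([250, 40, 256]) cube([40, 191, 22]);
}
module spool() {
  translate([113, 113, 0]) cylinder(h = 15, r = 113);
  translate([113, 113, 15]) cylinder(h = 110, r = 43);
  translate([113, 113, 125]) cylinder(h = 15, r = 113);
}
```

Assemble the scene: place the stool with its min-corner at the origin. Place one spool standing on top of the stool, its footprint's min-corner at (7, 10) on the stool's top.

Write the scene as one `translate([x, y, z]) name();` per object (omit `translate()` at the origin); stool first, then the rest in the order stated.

stool();
translate([7, 10, 398]) spool();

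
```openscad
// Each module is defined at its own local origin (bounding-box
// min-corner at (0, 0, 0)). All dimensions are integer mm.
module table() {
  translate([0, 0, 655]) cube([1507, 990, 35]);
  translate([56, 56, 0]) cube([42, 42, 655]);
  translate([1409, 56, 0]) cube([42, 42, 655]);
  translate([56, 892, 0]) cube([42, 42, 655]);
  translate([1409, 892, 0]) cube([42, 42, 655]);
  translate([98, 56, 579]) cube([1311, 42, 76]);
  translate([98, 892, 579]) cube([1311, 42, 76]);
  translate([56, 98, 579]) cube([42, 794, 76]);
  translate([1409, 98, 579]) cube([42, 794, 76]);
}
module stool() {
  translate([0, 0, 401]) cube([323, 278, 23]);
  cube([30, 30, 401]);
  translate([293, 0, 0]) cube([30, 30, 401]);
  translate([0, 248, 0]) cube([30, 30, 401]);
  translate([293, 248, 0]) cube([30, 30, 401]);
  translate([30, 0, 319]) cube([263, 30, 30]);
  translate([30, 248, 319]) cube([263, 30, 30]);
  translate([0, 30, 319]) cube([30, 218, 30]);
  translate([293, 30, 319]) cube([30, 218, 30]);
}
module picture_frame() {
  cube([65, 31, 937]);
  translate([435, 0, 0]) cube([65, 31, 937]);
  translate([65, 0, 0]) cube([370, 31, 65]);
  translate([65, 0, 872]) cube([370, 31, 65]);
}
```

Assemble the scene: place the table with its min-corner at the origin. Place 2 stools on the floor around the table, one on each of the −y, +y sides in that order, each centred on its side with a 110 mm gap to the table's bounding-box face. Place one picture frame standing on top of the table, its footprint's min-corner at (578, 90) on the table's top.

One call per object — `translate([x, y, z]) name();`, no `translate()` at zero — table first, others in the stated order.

table();
translate([592, -388, 0]) stool();
translate([592, 1100, 0]) stool();
translate([578, 90, 690]) picture_frame();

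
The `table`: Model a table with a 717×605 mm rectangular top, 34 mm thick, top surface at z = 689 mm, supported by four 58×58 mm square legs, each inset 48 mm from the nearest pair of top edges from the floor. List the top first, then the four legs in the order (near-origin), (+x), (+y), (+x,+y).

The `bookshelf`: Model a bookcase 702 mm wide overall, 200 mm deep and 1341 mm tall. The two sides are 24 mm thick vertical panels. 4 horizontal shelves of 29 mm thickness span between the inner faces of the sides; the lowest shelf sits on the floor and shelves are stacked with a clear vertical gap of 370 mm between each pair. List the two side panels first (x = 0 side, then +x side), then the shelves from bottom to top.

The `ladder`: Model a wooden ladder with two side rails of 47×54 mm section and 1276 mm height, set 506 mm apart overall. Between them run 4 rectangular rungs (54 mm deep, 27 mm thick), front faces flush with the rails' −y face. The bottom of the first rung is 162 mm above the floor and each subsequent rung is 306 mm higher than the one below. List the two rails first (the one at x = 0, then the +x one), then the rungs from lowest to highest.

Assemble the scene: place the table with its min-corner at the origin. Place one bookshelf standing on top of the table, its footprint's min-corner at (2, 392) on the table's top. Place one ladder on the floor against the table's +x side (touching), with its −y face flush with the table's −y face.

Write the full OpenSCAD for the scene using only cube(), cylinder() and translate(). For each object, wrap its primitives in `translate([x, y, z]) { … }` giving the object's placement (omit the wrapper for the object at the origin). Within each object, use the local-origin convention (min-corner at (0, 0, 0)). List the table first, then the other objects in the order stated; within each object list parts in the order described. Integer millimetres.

translate([0, 0, 655]) cube([717, 605, 34]);
translate([48, 48, 0]) cube([58, 58, 655]);
translate([611, 48, 0]) cube([58, 58, 655]);
translate([48, 499, 0]) cube([58, 58, 655]);
translate([611, 499, 0]) cube([58, 58, 655]);
translate([2, 392, 689]) {
  cube([24, 200, 1341]);
  translate([678, 0, 0]) cube([24, 200, 1341]);
  translate([24, 0, 0]) cube([654, 200, 29]);
  translate([24, 0, 399]) cube([654, 200, 29]);
  translate([24, 0, 798]) cube([654, 200, 29]);
  translate([24, 0, 1197]) cube([654, 200, 29]);
}
translate([717, 0, 0]) {
  cube([47, 54, 1276]);
  translate([459, 0, 0]) cube([47, 54, 1276]);
  translate([47, 0, 162]) cube([412, 54, 27]);
  translate([47, 0, 468]) cube([412, 54, 27]);
  translate([47, 0, 774]) cube([412, 54, 27]);
  translate([47, 0, 1080]) cube([412, 54, 27]);
}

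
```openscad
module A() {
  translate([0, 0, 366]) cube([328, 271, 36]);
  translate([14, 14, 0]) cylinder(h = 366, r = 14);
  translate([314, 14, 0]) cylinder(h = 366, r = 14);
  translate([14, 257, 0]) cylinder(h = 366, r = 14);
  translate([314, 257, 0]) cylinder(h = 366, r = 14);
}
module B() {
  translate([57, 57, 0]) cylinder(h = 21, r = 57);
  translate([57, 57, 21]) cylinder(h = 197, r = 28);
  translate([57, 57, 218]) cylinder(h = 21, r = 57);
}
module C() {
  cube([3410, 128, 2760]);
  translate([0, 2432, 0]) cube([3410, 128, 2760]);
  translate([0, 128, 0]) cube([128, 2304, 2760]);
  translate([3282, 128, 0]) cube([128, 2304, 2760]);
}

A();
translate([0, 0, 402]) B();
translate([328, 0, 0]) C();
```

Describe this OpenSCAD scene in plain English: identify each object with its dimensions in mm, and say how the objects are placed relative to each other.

A is a simple wooden stool: a rectangular seat 328 mm (x) by 271 mm (y), 36 mm thick, top face at z = 402 mm, on four round legs, each 28 mm in diameter. The legs rest on z = 0, each leg's axis is inset half a diameter from the nearest pair of seat edges (so the leg's bounding box is flush with the corner).

B is a spool: two coaxial disc flanges of radius 57 mm and thickness 21 mm, joined by a core cylinder of radius 28 mm and height 197 mm. The lower flange rests on z = 0 and the three cylinders share a vertical axis.

C is the wall frame of a small rectangular building: four walls, each 2760 mm tall and 128 mm thick, enclosing a footprint 3410 mm (x) by 2560 mm (y) outside-to-outside, with no floor or roof. The front and back walls (the −y and +y sides) span the full width; the two side walls fit between them.

The spool is on top of the stool. The house frame is against the stool's +x side, with their −y faces flush.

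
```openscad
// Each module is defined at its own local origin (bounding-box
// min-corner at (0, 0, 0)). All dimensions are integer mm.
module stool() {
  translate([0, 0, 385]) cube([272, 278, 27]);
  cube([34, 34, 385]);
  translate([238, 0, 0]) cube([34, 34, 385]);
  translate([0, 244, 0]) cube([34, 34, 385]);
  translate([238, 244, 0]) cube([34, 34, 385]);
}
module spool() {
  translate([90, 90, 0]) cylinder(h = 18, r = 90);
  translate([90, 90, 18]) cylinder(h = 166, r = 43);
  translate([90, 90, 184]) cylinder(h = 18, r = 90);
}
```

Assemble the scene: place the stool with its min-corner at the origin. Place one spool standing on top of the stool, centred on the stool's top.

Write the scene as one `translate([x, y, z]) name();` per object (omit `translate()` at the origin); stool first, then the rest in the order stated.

stool();
translate([46, 49, 412]) spool();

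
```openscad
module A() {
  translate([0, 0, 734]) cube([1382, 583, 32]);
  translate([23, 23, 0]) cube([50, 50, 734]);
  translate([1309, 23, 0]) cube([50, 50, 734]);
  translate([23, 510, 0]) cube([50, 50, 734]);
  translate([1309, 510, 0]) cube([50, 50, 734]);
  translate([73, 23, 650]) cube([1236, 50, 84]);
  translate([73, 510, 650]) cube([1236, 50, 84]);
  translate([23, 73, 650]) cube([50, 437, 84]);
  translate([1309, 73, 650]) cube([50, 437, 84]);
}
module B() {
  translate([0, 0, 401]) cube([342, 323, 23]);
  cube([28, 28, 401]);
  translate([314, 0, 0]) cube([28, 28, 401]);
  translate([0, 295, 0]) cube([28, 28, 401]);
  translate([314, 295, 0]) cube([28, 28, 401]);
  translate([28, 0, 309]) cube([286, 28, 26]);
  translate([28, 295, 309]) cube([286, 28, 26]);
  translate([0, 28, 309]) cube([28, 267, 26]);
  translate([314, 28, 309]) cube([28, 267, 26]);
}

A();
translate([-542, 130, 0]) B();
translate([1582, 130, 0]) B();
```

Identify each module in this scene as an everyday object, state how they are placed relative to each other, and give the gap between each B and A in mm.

A is a table. B is a stool. Two stools sit around the table at the −x, +x sides. The gap between each stool and the table is 200 mm.

Each stool's nearest face is 200 mm from the table's bounding box.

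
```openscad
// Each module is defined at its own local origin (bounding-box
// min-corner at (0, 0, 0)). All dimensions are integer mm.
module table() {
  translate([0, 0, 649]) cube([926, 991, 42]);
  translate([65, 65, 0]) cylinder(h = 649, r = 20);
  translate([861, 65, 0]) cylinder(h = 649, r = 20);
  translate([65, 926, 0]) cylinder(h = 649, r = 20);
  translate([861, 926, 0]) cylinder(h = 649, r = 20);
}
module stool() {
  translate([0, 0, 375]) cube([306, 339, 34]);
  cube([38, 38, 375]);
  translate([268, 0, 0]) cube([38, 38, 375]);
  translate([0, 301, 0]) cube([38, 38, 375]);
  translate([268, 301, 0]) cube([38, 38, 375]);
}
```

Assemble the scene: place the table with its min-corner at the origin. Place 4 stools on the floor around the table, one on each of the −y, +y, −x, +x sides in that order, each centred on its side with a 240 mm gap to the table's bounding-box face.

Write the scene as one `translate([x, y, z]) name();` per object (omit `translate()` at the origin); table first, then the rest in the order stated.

table();
translate([310, -579, 0]) stool();
translate([310, 1231, 0]) stool();
translate([-546, 326, 0]) stool();
translate([1166, 326, 0]) stool();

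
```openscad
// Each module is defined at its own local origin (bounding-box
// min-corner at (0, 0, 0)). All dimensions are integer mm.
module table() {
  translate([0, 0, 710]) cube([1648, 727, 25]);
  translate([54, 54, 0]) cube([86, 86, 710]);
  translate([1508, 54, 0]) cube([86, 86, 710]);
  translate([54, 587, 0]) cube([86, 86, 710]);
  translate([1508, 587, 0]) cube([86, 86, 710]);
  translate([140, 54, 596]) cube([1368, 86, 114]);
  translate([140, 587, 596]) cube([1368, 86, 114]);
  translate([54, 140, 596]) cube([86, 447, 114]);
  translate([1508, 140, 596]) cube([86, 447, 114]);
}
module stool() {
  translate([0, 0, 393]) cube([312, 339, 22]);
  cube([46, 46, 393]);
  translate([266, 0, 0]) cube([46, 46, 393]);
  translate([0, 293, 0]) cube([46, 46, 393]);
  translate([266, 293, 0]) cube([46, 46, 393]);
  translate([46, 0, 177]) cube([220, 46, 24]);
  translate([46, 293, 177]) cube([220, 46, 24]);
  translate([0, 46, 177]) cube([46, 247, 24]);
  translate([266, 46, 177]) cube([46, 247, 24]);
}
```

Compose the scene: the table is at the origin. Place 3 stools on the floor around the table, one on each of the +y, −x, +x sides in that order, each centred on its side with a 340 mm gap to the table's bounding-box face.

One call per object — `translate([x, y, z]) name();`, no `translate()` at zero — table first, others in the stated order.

table();
translate([668, 1067, 0]) stool();
translate([-652, 194, 0]) stool();
translate([1988, 194, 0]) stool();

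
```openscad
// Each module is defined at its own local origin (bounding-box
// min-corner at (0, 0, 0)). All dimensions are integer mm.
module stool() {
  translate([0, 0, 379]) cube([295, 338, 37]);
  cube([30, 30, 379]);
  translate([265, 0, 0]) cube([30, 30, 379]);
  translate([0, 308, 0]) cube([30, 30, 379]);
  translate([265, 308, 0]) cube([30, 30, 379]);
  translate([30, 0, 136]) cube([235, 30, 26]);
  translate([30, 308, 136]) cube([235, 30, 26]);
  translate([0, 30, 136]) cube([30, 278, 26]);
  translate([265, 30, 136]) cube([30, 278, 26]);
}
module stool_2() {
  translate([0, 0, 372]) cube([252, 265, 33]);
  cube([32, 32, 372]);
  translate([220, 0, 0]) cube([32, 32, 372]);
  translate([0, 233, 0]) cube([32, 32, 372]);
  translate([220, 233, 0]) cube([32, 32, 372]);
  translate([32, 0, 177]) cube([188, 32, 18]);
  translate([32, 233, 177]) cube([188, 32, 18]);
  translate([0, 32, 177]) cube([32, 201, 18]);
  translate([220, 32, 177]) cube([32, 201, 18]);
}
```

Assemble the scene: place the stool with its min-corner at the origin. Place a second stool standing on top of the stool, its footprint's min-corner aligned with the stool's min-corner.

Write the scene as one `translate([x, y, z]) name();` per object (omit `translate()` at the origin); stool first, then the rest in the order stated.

stool();
translate([0, 0, 416]) stool_2();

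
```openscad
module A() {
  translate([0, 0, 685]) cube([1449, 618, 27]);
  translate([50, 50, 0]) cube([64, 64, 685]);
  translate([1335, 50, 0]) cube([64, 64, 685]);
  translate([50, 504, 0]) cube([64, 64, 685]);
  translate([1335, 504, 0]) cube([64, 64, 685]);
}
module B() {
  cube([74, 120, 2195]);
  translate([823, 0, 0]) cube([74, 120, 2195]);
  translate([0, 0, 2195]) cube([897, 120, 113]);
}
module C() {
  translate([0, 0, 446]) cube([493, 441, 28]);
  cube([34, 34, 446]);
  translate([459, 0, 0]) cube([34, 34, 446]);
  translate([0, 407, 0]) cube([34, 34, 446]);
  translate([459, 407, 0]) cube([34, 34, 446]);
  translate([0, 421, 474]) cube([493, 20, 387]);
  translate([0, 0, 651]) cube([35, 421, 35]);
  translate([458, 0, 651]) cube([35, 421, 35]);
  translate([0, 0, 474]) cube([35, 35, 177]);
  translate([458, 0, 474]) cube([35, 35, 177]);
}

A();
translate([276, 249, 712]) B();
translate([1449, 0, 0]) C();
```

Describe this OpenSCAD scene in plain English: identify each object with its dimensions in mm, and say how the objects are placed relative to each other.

A is a table: top 1449 mm (x) × 618 mm (y), 27 mm thick, upper face at z = 712 mm, on four 64×64 mm square legs, each inset 50 mm from the nearest pair of top edges, running from z = 0 to the bottom of the top.

B is a door frame. The clear opening is 749 mm wide and 2195 mm high. Two 74 mm wide jambs, 120 mm deep, stand either side of the opening from the floor to the top of the opening. A 113 mm thick head sits across the top of both jambs, spanning the full outside width of the frame.

C is a chair: 493×441 mm seat, 28 mm thick, top at z = 474 mm, on four 34 mm square corner legs flush with the seat edges. A 20 mm thick backrest slab spans the full seat width, extending 387 mm above the seat top, its back face flush with the seat's +y edge. Two armrests of 35×35 mm section run along each side from the seat's front edge to the front of the backrest, top faces 212 mm above the seat top and outer faces flush with the seat's x-edges; a 35×35 mm post under the front of each armrest stands on the seat at the front corner.

The door frame is on top of the table, centred. The chair is against the table's +x side, with their −y faces flush.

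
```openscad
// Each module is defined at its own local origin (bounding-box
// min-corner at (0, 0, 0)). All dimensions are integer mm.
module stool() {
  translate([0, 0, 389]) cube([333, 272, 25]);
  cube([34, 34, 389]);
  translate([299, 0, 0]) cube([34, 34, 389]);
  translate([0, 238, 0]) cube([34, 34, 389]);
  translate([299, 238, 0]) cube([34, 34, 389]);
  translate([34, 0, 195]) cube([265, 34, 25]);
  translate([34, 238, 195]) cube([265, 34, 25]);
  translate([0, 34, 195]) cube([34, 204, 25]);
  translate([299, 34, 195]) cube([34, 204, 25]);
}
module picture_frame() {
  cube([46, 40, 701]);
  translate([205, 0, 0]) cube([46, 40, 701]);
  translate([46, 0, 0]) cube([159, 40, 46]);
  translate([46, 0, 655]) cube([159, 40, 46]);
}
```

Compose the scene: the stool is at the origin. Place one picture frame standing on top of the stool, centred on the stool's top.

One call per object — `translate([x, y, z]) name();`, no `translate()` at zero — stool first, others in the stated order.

stool();
translate([41, 116, 414]) picture_frame();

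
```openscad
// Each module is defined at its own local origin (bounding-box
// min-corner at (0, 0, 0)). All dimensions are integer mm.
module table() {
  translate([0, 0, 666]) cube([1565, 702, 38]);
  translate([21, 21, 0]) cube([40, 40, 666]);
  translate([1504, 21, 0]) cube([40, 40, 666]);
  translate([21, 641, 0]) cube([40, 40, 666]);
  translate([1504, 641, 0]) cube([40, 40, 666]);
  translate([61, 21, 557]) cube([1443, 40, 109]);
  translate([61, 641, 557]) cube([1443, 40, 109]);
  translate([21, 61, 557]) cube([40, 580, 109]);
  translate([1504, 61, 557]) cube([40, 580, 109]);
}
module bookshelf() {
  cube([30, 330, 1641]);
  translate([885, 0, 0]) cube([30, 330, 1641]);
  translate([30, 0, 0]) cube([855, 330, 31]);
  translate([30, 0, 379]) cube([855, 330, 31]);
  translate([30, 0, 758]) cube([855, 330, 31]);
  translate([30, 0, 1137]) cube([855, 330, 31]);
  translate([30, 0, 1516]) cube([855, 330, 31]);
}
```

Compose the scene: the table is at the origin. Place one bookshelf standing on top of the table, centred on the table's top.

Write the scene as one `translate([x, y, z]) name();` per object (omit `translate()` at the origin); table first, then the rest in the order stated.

table();
translate([325, 186, 704]) bookshelf();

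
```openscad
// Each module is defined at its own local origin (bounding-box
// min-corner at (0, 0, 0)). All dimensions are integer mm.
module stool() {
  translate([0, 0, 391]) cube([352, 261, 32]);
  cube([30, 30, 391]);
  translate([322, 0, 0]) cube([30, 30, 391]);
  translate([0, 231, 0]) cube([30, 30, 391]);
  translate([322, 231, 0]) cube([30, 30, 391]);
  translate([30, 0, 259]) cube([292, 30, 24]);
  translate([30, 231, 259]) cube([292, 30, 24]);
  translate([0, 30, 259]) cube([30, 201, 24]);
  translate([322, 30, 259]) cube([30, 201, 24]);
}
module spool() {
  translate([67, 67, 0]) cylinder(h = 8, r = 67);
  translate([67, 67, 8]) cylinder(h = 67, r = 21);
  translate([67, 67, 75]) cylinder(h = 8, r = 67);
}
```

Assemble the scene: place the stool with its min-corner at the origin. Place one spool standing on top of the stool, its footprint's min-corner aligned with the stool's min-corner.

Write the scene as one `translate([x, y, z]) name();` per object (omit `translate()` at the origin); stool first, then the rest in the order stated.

stool();
translate([0, 0, 423]) spool();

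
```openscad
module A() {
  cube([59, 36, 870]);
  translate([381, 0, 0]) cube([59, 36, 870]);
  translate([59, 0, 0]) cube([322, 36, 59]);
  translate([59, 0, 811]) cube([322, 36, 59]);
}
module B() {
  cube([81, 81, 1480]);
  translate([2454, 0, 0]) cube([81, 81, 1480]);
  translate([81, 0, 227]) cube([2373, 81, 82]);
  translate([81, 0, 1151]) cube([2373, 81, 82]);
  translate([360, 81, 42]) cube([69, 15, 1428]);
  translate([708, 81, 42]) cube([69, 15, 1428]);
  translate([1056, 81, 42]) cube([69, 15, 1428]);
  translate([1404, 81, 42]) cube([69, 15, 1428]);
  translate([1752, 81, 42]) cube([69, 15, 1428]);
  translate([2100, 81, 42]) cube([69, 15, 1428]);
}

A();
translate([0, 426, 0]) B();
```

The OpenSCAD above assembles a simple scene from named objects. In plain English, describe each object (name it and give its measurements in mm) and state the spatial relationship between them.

A is a picture frame with a 322×752 mm rectangular opening (x by z) and a uniform 59 mm border on every side. Frame depth is 36 mm along y. It is built from two vertical stiles running the full outside height and two horizontal rails spanning the gap between the stiles.

B is a fence section. Two 81×81 mm posts, 1480 mm tall, stand on the floor with a clear span of 2373 mm between their inner faces. Two horizontal rails of 81×82 mm section span the gap between the posts with their undersides at z = 227 mm and z = 1151 mm, flush with the posts' −y face. 6 pickets, each 69 mm wide, 15 mm thick and 1428 mm tall, are fixed to the +y face of the rails with their bottoms at z = 42 mm, evenly spaced across the span with equal gaps (rounded down to the nearest mm) at the −x end and between each pair — any rounding remainder accumulates at the +x end.

The fence section is on the floor beside the picture frame on its +y side.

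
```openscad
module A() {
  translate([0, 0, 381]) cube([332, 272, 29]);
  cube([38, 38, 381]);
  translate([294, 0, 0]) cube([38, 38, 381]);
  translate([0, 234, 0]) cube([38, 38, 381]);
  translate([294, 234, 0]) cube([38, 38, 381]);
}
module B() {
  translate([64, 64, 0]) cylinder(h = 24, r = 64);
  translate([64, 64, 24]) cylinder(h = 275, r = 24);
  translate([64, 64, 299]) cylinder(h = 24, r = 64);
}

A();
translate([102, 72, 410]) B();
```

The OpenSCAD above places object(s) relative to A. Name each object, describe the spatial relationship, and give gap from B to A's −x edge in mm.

A is a stool. B is a spool. The spool is on top of the stool, centred. The gap from the spool to the stool's −x edge is 102 mm.

The spool's min-x is at 102; the stool's min-x is 0; gap = 102 mm.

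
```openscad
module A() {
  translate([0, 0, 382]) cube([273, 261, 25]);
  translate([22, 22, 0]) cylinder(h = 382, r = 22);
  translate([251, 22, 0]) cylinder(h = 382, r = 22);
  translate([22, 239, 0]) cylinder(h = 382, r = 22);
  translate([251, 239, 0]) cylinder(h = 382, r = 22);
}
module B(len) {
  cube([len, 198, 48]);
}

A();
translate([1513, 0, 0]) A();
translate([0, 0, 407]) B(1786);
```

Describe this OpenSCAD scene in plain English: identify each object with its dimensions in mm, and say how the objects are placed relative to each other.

A is a simple wooden stool: a rectangular seat 273 mm (x) by 261 mm (y), 25 mm thick, top face at z = 407 mm, on four round legs, each 44 mm in diameter. The legs rest on z = 0, each leg's axis is inset half a diameter from the nearest pair of seat edges (so the leg's bounding box is flush with the corner).

B is a rectangular beam 1786 mm long (x), 198 mm deep (y), 48 mm thick (z).

The beam spans the tops of two stools placed 1240 mm apart, resting at z = 407 mm.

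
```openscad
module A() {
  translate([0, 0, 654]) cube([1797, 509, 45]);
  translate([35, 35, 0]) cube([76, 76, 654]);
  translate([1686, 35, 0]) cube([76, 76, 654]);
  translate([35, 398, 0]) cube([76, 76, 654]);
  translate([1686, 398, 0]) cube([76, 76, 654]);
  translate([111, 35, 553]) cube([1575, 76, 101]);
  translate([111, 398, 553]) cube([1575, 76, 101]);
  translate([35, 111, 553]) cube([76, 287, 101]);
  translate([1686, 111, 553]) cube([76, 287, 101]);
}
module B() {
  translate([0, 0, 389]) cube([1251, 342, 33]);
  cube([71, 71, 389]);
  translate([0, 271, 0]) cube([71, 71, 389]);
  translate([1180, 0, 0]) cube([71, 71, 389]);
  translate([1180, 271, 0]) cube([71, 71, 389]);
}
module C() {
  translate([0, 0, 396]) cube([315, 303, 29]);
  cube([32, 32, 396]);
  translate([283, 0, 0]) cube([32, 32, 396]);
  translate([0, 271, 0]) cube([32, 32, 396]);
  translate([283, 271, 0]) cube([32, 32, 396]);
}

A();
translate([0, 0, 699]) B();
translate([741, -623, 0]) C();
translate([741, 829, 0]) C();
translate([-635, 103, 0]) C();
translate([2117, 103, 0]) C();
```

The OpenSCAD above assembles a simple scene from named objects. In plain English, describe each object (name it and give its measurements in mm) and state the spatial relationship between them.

A is a table: top 1797 mm (x) × 509 mm (y), 45 mm thick, upper face at z = 699 mm, on four 76×76 mm square legs, each inset 35 mm from the nearest pair of top edges, running from z = 0 to the bottom of the top. Four apron rails, 76 mm thick and 101 mm tall, run between adjacent legs with their top edges flush with the underside of the top and their outer faces flush with the legs' outer faces.

B is a bench: a 1251×342 mm seat slab, 33 mm thick, top at z = 422 mm, on four 71×71 mm square legs flush with the seat corners and standing on z = 0.

C is a simple wooden stool: a rectangular seat 315 mm (x) by 303 mm (y), 29 mm thick, top face at z = 425 mm, on four square legs, each 32×32 mm in cross-section. The legs rest on z = 0, each flush with a corner of the seat.

The bench is on top of the table. Four stools sit around the table at the −y, +y, −x, +x sides.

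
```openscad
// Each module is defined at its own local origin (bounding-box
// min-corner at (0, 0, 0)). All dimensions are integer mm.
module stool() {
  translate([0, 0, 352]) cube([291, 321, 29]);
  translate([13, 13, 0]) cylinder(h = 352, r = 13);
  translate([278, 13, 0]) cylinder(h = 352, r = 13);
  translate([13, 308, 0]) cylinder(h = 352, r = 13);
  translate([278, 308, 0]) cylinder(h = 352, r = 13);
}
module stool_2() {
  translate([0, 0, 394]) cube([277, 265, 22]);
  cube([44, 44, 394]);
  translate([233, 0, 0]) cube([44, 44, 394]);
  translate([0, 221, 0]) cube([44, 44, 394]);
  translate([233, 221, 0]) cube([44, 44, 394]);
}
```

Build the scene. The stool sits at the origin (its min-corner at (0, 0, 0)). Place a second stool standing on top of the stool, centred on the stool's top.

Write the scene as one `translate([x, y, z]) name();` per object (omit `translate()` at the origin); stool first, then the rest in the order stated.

stool();
translate([7, 28, 381]) stool_2();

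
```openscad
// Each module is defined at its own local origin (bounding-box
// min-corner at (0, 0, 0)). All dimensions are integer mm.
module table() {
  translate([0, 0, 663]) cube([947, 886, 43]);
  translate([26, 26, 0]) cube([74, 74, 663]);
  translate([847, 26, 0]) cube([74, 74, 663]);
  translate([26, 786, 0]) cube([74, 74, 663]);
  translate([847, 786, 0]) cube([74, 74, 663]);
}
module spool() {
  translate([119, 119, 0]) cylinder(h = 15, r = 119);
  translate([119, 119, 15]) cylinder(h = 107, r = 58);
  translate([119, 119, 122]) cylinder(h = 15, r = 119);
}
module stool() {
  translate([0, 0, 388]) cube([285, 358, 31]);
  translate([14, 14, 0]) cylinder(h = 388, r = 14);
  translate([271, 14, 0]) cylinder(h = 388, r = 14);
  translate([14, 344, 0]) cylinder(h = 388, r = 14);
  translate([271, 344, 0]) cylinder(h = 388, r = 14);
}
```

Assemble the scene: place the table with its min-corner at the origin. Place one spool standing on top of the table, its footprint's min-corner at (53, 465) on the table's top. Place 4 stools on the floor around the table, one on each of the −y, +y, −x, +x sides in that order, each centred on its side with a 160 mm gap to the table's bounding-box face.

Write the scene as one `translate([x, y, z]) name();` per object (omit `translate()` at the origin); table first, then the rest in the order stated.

table();
translate([53, 465, 706]) spool();
translate([331, -518, 0]) stool();
translate([331, 1046, 0]) stool();
translate([-445, 264, 0]) stool();
translate([1107, 264, 0]) stool();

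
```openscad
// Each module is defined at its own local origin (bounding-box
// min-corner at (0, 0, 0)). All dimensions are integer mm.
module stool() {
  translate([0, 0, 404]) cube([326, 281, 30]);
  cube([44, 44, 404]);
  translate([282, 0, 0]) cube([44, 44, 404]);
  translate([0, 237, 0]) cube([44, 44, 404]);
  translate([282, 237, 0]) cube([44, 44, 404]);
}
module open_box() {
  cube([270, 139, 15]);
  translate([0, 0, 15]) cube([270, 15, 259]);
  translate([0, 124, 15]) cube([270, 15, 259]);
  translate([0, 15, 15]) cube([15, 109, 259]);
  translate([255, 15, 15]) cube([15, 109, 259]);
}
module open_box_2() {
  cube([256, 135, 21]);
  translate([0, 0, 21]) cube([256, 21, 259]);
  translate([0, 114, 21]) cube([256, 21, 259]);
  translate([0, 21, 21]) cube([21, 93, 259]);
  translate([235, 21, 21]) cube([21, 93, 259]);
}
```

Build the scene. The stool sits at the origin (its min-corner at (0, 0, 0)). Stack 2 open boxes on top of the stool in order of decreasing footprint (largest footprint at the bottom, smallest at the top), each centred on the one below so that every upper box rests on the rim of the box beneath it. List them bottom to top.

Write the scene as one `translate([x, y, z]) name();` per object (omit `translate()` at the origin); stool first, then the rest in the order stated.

stool();
translate([28, 71, 434]) open_box();
translate([35, 73, 708]) open_box_2();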